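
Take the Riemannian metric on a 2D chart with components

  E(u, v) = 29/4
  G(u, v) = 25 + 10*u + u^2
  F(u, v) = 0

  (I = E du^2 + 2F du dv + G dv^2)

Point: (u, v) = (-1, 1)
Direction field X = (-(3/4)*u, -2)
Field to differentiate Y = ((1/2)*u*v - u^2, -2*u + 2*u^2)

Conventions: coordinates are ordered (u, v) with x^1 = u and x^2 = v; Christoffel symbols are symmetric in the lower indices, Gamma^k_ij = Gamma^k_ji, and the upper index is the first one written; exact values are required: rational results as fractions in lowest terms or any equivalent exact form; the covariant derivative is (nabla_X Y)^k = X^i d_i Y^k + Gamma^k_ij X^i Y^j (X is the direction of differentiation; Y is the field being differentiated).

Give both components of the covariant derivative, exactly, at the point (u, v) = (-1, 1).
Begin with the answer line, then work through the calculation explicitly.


Answer: (nabla_X Y)^u = 1691/232, (nabla_X Y)^v = -3

E = 29/4, F = 0, G = 16 at the point
E_u = 0, E_v = 0, F_u = 0, F_v = 0, G_u = 8, G_v = 0
EG - F^2 = 116;  g^inv = (1/116) * [[16, 0], [0, 29/4]]
first-kind symbols [ij,l] = (1/2)(d_i g_jl + d_j g_il - d_l g_ij): [uu,u] = E_u/2 = 0, [uu,v] = F_u - E_v/2 = 0, [uv,u] = E_v/2 = 0, [uv,v] = G_u/2 = 4, [vv,u] = F_v - G_u/2 = -4, [vv,v] = G_v/2 = 0
Gamma^u_ij = (G*[ij,u] - F*[ij,v])/(EG - F^2), Gamma^v_ij = (E*[ij,v] - F*[ij,u])/(EG - F^2)
Gamma_uuu = 0, Gamma_uuv = 0, Gamma_uvv = -16/29, Gamma_vuu = 0, Gamma_vuv = 1/4, Gamma_vvv = 0
X = (3/4, -2), Y = (-3/2, 4) at the point


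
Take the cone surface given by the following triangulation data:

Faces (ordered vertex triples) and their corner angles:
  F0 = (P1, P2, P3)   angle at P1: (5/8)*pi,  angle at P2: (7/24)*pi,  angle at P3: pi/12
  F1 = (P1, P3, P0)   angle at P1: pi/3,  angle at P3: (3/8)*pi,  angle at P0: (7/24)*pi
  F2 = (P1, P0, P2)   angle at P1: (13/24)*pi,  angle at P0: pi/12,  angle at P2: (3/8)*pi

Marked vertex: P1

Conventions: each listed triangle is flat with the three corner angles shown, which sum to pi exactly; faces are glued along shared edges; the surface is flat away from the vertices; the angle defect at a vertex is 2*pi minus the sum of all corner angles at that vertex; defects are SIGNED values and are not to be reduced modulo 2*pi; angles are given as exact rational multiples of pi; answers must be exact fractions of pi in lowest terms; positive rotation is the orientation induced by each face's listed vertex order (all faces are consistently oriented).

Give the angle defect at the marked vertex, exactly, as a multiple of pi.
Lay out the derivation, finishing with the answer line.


Sum of corner angles at P1: (3/2)*pi
defect = 2*pi - (3/2)*pi

Answer: defect(P1) = pi/2


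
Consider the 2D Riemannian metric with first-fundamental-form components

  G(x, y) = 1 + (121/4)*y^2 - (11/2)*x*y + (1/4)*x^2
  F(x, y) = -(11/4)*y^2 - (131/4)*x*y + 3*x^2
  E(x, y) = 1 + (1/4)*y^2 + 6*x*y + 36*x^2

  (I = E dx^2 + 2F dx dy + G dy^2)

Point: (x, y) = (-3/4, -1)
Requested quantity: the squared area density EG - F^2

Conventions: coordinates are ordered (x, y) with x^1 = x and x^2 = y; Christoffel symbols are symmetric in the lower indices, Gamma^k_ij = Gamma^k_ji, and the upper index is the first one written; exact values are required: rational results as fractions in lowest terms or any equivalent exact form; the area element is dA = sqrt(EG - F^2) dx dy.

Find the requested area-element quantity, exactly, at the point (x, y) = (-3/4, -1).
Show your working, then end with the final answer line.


E = 26, F = -205/8, G = 1745/64; EG - F^2 = 3345/64

Answer: EG - F^2 = 3345/64


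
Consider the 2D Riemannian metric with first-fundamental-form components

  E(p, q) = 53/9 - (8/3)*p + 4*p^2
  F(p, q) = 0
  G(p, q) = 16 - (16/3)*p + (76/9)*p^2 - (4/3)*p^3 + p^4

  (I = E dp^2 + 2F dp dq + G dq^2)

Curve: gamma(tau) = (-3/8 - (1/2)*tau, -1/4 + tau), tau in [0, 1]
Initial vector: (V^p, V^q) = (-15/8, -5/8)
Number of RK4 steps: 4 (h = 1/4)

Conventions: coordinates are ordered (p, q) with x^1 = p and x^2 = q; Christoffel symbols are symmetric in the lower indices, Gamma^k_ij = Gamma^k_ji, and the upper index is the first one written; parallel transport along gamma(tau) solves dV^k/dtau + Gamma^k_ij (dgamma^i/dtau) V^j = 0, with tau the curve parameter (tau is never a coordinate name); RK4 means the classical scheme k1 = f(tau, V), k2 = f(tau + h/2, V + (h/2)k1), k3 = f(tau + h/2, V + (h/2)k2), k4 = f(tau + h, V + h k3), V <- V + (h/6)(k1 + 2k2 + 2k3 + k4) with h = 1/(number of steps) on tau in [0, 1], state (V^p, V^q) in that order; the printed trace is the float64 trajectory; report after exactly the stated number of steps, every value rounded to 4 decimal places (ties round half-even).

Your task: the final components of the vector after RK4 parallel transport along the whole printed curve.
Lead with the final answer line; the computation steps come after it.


Answer: V^p = -0.7506, V^q = -0.9781

gamma'(tau) = (-1/2, 1); f(tau, V)^k = -Gamma^k_ij(gamma(tau)) gamma'^i(tau) V^j; h = 1/4; intermediate values shown to 6 dp
curve data and Christoffel symbols at the stage parameters:
  tau = 0.000000: gamma = (-0.375000, -0.250000), gamma' = (-0.500000, 1.000000); Gamma_ppp = -0.380242, Gamma_ppq = 0.000000, Gamma_pqq = 0.834751, Gamma_qpp = 0.000000, Gamma_qpq = -0.322657, Gamma_qqq = 0.000000
  tau = 0.125000: gamma = (-0.437500, -0.125000), gamma' = (-0.500000, 1.000000); Gamma_ppp = -0.394229, Gamma_ppq = 0.000000, Gamma_pqq = 0.883678, Gamma_qpp = 0.000000, Gamma_qpq = -0.343886, Gamma_qqq = 0.000000
  tau = 0.250000: gamma = (-0.500000, 0.000000), gamma' = (-0.500000, 1.000000); Gamma_ppp = -0.405405, Gamma_ppq = 0.000000, Gamma_pqq = 0.929054, Gamma_qpp = 0.000000, Gamma_qpq = -0.363636, Gamma_qqq = 0.000000
  tau = 0.375000: gamma = (-0.562500, 0.125000), gamma' = (-0.500000, 1.000000); Gamma_ppp = -0.414042, Gamma_ppq = 0.000000, Gamma_pqq = 0.971220, Gamma_qpp = 0.000000, Gamma_qpq = -0.381904, Gamma_qqq = 0.000000
  tau = 0.500000: gamma = (-0.625000, 0.250000), gamma' = (-0.500000, 1.000000); Gamma_ppp = -0.420411, Gamma_ppq = 0.000000, Gamma_pqq = 1.010520, Gamma_qpp = 0.000000, Gamma_qpq = -0.398700, Gamma_qqq = 0.000000
  tau = 0.625000: gamma = (-0.687500, 0.375000), gamma' = (-0.500000, 1.000000); Gamma_ppp = -0.424779, Gamma_ppq = 0.000000, Gamma_pqq = 1.047290, Gamma_qpp = 0.000000, Gamma_qpq = -0.414048, Gamma_qqq = 0.000000
  tau = 0.750000: gamma = (-0.750000, 0.500000), gamma' = (-0.500000, 1.000000); Gamma_ppp = -0.427397, Gamma_ppq = 0.000000, Gamma_pqq = 1.081849, Gamma_qpp = 0.000000, Gamma_qpq = -0.427984, Gamma_qqq = 0.000000
  tau = 0.875000: gamma = (-0.812500, 0.625000), gamma' = (-0.500000, 1.000000); Gamma_ppp = -0.428502, Gamma_ppq = 0.000000, Gamma_pqq = 1.114495, Gamma_qpp = 0.000000, Gamma_qpq = -0.440551, Gamma_qqq = 0.000000
  tau = 1.000000: gamma = (-0.875000, 0.750000), gamma' = (-0.500000, 1.000000); Gamma_ppp = -0.428308, Gamma_ppq = 0.000000, Gamma_pqq = 1.145500, Gamma_qpp = 0.000000, Gamma_qpq = -0.451801, Gamma_qqq = 0.000000
step 0: V^p = -1.8750, V^q = -0.6250
step 1: k1 = (0.878196, -0.504152), k2 = (0.955938, -0.488736), k3 = (0.952320, -0.485726), k4 = (1.025283, -0.459529); V <- V + (h/6)(k1 + 2k2 + 2k3 + k4): V^p = -1.6367, V^q = -0.7464
step 2: k1 = (1.025164, -0.459450), k2 = (1.092952, -0.422625), k3 = (1.086728, -0.420268), k4 = (1.147310, -0.374488); V <- V + (h/6)(k1 + 2k2 + 2k3 + k4): V^p = -1.3645, V^q = -0.8513
step 3: k1 = (1.147130, -0.374313), k2 = (1.199961, -0.319665), k3 = (1.191404, -0.318345), k4 = (1.235072, -0.257299); V <- V + (h/6)(k1 + 2k2 + 2k3 + k4): V^p = -1.0660, V^q = -0.9308
step 4: k1 = (1.234816, -0.257027), k2 = (1.268529, -0.189497), k3 = (1.258219, -0.189500), k4 = (1.281454, -0.118512); V <- V + (h/6)(k1 + 2k2 + 2k3 + k4): V^p = -0.7506, V^q = -0.9781


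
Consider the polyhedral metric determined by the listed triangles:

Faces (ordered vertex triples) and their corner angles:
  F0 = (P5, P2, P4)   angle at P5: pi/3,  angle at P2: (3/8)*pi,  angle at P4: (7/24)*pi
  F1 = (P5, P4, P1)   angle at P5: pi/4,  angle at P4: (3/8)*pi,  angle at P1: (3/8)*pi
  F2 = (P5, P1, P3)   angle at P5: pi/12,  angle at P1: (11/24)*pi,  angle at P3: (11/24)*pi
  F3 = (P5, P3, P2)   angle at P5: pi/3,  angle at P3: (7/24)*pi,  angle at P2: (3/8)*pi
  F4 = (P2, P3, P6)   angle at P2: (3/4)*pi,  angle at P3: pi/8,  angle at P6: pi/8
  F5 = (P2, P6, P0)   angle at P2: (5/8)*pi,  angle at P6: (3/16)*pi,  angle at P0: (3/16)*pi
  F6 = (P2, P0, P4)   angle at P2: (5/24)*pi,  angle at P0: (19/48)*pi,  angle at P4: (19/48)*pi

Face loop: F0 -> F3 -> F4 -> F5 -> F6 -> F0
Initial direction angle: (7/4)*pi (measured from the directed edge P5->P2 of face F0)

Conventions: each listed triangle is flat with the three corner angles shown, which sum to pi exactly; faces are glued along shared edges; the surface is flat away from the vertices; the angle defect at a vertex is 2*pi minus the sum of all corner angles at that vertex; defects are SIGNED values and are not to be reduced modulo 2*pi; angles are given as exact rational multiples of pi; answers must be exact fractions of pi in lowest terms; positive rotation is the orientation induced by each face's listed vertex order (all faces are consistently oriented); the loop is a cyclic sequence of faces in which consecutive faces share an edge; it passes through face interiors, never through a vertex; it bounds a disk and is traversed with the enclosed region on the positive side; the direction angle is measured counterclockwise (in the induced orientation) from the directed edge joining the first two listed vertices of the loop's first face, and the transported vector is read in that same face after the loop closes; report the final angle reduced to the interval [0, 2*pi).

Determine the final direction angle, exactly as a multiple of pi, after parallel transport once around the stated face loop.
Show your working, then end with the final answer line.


enclosed vertex P2: corner angles sum to (7/3)*pi, defect = 2*pi - (7/3)*pi = -pi/3
summing the enclosed defects onto the initial angle, mod 2*pi in the induced orientation:
final angle = (7/4)*pi - pi/3 = (17/12)*pi (mod 2*pi)

Answer: final direction angle = (17/12)*pi


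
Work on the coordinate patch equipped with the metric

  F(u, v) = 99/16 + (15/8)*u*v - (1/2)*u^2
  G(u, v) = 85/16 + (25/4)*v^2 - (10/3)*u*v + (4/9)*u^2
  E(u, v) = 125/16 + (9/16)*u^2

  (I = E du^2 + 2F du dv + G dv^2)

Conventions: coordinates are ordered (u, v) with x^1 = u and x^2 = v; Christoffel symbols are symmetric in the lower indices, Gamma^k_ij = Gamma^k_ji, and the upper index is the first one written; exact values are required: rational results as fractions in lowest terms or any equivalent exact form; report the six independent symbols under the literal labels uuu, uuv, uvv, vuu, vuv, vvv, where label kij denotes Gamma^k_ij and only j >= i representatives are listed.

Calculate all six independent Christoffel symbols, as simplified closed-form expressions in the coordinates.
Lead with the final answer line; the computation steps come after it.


Answer: Gamma_uuu = (-576*u^3 + 2160*u^2*v + 21141*u - 26730*v)/(29141*u^2 - 113460*u*v + 112500*v^2 + 7416), Gamma_uuv = (512*u^3 - 3840*u^2*v + 7200*u*v^2 - 6336*u + 23760*v)/(29141*u^2 - 113460*u*v + 112500*v^2 + 7416), Gamma_uvv = (-4096*u^3 + 46080*u^2*v - 172800*u*v^2 + 371430*u + 216000*v^3 - 618300*v)/(262269*u^2 - 1021140*u*v + 1012500*v^2 + 66744), Gamma_vuu = (-648*u^3 - 26019*u + 33750*v)/(29141*u^2 - 113460*u*v + 112500*v^2 + 7416), Gamma_vuv = (576*u^3 - 2160*u^2*v + 8000*u - 30000*v)/(29141*u^2 - 113460*u*v + 112500*v^2 + 7416), Gamma_vvv = (-512*u^3 + 3840*u^2*v - 7200*u*v^2 - 50394*u + 88740*v)/(29141*u^2 - 113460*u*v + 112500*v^2 + 7416)

E = 125/16 + (9/16)*u^2; F = 99/16 + (15/8)*u*v - (1/2)*u^2; G = 85/16 + (25/4)*v^2 - (10/3)*u*v + (4/9)*u^2
Gamma^k_ij = (1/2) g^{kl} (d_i g_jl + d_j g_il - d_l g_ij), with g^inv = (1/(EG-F^2)) [[G, -F], [-F, E]]
first partials: E_u = (9/8)*u, E_v = 0, F_u = (15/8)*v - u, F_v = (15/8)*u, G_u = -(10/3)*v + (8/9)*u, G_v = (25/2)*v - (10/3)*u
D = EG - F^2 = 103/32 + (3125/64)*v^2 - (9455/192)*u*v + (29141/2304)*u^2
expanded: Gamma^u_uu = (G E_u - 2F F_u + F E_v)/(2D), Gamma^u_uv = (G E_v - F G_u)/(2D), Gamma^u_vv = (2G F_v - G G_u - F G_v)/(2D), Gamma^v_uu = (2E F_u - E E_v - F E_u)/(2D), Gamma^v_uv = (E G_u - F E_v)/(2D), Gamma^v_vv = (E G_v - 2F F_v + F G_u)/(2D); substitute and cancel common factors


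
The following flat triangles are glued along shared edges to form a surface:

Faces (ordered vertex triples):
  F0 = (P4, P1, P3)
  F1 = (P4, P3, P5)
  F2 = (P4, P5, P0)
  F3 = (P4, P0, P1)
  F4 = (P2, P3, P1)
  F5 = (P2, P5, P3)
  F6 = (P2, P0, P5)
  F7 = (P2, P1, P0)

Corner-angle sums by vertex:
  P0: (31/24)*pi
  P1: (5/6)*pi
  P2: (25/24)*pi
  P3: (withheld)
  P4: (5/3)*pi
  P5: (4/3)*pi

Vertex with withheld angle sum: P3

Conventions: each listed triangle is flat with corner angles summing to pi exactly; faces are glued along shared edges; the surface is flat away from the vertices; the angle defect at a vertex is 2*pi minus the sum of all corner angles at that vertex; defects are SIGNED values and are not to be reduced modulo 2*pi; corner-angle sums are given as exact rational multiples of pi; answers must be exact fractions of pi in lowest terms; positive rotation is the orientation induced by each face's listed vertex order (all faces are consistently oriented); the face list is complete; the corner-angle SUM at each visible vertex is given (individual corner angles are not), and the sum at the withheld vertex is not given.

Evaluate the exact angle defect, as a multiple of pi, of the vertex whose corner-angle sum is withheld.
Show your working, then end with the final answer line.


V = 6, E = 12, F = 8; chi = V - E + F = 2
Gauss-Bonnet: total defect = 2*pi*chi = 4*pi; visible defects sum to (23/6)*pi

Answer: defect(P3) = pi/6


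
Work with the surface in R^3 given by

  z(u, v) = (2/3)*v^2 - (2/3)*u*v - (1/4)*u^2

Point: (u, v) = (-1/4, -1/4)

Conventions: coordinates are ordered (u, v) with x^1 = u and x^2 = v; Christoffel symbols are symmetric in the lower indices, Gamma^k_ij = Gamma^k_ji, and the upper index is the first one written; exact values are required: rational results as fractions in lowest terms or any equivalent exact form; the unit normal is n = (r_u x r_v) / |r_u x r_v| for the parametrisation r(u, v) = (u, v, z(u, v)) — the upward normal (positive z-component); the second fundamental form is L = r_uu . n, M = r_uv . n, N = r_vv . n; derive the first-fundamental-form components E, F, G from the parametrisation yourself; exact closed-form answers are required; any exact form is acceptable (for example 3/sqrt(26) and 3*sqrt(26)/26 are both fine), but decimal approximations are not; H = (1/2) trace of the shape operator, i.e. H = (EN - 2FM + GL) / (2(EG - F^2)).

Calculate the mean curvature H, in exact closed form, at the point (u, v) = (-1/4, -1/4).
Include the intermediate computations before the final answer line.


z_u = 7/24, z_v = -1/6, z_uu = -1/2, z_uv = -2/3, z_vv = 4/3
E = 625/576, F = -7/144, G = 37/36; answer radicand W^2 = 641/576
unnormalised second-form numerators: l = -1/2, m = -2/3, n = 4/3; L = l/sqrt(641/576), and similarly M = m/sqrt(W^2), N = n/sqrt(W^2)
H = (E*n - 2*F*m + G*l) / (2*(EG - F^2)*sqrt(W^2)); E*n - 2*F*m + G*l = 125/144, EG - F^2 = 641/576, so H = (250/641)/sqrt(641/576)

Answer: H = 6000*sqrt(641)/410881


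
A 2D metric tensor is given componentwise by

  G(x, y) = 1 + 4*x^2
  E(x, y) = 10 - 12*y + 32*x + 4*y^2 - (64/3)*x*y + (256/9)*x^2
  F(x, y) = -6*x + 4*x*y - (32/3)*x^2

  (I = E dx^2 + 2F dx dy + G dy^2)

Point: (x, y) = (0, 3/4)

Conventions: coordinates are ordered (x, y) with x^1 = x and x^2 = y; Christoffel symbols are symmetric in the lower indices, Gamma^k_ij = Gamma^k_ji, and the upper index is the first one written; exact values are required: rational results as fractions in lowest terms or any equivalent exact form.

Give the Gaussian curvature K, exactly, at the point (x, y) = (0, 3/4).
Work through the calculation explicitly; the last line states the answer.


E = 13/4, F = 0, G = 1, EG - F^2 = 13/4 at the point
E_x = 16, E_y = -6, F_x = -3, F_y = 0, G_x = 0, G_y = 0
E_yy = 8, F_xy = 4, G_xx = 8
By Brioschi, K is (det M1 - det M2) divided by (EG - F^2) squared.
M1 = [[-E_yy/2 + F_xy - G_xx/2, E_x/2, F_x - E_y/2], [F_y - G_x/2, E, F], [G_y/2, F, G]] = [[-4, 8, 0], [0, 13/4, 0], [0, 0, 1]]; det M1 = -13
M2 = [[0, E_y/2, G_x/2], [E_y/2, E, F], [G_x/2, F, G]] = [[0, -3, 0], [-3, 13/4, 0], [0, 0, 1]]; det M2 = -9
det M1 - det M2 = -4; K = -4 / (13/4)^2 = -64/169

Answer: K = -64/169


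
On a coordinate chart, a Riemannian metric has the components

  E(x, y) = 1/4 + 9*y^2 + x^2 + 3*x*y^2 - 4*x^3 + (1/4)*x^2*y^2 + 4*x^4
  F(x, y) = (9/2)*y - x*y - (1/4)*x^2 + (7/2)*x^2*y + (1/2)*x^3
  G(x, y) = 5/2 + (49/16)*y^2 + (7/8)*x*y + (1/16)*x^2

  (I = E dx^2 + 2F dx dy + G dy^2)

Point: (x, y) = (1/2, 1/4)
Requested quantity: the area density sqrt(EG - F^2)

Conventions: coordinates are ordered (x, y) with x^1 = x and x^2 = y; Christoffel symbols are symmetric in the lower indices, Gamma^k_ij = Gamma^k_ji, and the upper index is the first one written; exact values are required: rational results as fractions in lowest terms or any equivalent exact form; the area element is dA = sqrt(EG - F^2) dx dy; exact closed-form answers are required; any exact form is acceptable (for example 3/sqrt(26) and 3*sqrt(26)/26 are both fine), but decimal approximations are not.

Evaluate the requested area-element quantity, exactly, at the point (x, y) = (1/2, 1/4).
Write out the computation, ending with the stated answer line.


E = 233/256, F = 39/32, G = 721/256; EG - F^2 = 70649/65536

Answer: sqrt(EG - F^2) = sqrt(70649)/256


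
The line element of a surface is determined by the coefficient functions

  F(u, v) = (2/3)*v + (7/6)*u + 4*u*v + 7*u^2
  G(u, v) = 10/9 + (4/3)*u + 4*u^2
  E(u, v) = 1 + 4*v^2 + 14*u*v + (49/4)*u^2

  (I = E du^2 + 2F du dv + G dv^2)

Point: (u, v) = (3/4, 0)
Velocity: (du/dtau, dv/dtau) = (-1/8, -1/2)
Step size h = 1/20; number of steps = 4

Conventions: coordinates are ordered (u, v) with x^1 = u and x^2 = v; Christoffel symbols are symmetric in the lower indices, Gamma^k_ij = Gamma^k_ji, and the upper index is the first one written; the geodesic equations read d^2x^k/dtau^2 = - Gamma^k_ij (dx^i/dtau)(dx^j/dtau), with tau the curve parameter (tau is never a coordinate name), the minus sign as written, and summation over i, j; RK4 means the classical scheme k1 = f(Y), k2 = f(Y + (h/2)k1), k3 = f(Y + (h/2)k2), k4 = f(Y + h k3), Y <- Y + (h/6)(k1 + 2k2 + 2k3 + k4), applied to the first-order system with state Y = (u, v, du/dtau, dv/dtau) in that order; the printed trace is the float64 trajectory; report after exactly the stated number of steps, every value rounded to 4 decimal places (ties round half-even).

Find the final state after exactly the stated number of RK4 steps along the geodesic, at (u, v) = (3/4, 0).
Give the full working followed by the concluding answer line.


f(Y) = (du/dtau, dv/dtau, -Gamma^u_ij Y'^i Y'^j, -Gamma^v_ij Y'^i Y'^j) with the Gammas evaluated at the stage position; h = 0.050000; intermediate values shown to 6 dp
step 0: u = 0.7500, v = 0.0000, du/dtau = -0.1250, dv/dtau = -0.5000
step 1:
  k1: at (u, v) = (0.750000, 0.000000), (du/dtau, dv/dtau) = (-0.125000, -0.500000); Gamma_uuu = 0.816541, Gamma_uuv = 0.466595, Gamma_uvv = 0.000000, Gamma_vuu = 0.570282, Gamma_vuv = 0.325876, Gamma_vvv = 0.000000; k1 = (-0.125000, -0.500000, -0.071083, -0.049645)
  k2: at (u, v) = (0.746875, -0.012500), (du/dtau, dv/dtau) = (-0.126777, -0.501241); Gamma_uuu = 0.820698, Gamma_uuv = 0.468970, Gamma_uvv = 0.000000, Gamma_vuu = 0.579161, Gamma_vuv = 0.330949, Gamma_vvv = 0.000000; k2 = (-0.126777, -0.501241, -0.072793, -0.051369)
  k3: at (u, v) = (0.746831, -0.012531), (du/dtau, dv/dtau) = (-0.126820, -0.501284); Gamma_uuu = 0.820737, Gamma_uuv = 0.468993, Gamma_uvv = 0.000000, Gamma_vuu = 0.579209, Gamma_vuv = 0.330976, Gamma_vvv = 0.000000; k3 = (-0.126820, -0.501284, -0.072830, -0.051398)
  k4: at (u, v) = (0.743659, -0.025064), (du/dtau, dv/dtau) = (-0.128642, -0.502570); Gamma_uuu = 0.824894, Gamma_uuv = 0.471368, Gamma_uvv = 0.000000, Gamma_vuu = 0.588341, Gamma_vuv = 0.336195, Gamma_vvv = 0.000000; k4 = (-0.128642, -0.502570, -0.074600, -0.053207)
  Y <- Y + (h/6)(k1 + 2k2 + 2k3 + k4): u = 0.7437, v = -0.0251, du/dtau = -0.1286, dv/dtau = -0.5026
step 2:
  k1: at (u, v) = (0.743660, -0.025064), (du/dtau, dv/dtau) = (-0.128641, -0.502570); Gamma_uuu = 0.824893, Gamma_uuv = 0.471368, Gamma_uvv = 0.000000, Gamma_vuu = 0.588340, Gamma_vuv = 0.336194, Gamma_vvv = 0.000000; k1 = (-0.128641, -0.502570, -0.074600, -0.053207)
  k2: at (u, v) = (0.740444, -0.037628), (du/dtau, dv/dtau) = (-0.130506, -0.503900); Gamma_uuu = 0.829042, Gamma_uuv = 0.473738, Gamma_uvv = 0.000000, Gamma_vuu = 0.597730, Gamma_vuv = 0.341560, Gamma_vvv = 0.000000; k2 = (-0.130506, -0.503900, -0.076428, -0.055104)
  k3: at (u, v) = (0.740397, -0.037661), (du/dtau, dv/dtau) = (-0.130552, -0.503947); Gamma_uuu = 0.829083, Gamma_uuv = 0.473762, Gamma_uvv = 0.000000, Gamma_vuu = 0.597783, Gamma_vuv = 0.341590, Gamma_vvv = 0.000000; k3 = (-0.130552, -0.503947, -0.076469, -0.055136)
  k4: at (u, v) = (0.737132, -0.050261), (du/dtau, dv/dtau) = (-0.132465, -0.505327); Gamma_uuu = 0.833223, Gamma_uuv = 0.476127, Gamma_uvv = 0.000000, Gamma_vuu = 0.607448, Gamma_vuv = 0.347113, Gamma_vvv = 0.000000; k4 = (-0.132465, -0.505327, -0.078362, -0.057129)
  Y <- Y + (h/6)(k1 + 2k2 + 2k3 + k4): u = 0.7371, v = -0.0503, du/dtau = -0.1325, dv/dtau = -0.5053
step 3:
  k1: at (u, v) = (0.737133, -0.050260), (du/dtau, dv/dtau) = (-0.132464, -0.505327); Gamma_uuu = 0.833222, Gamma_uuv = 0.476127, Gamma_uvv = 0.000000, Gamma_vuu = 0.607447, Gamma_vuv = 0.347113, Gamma_vvv = 0.000000; k1 = (-0.132464, -0.505327, -0.078362, -0.057128)
  k2: at (u, v) = (0.733821, -0.062893), (du/dtau, dv/dtau) = (-0.134423, -0.506755); Gamma_uuu = 0.837343, Gamma_uuv = 0.478481, Gamma_uvv = 0.000000, Gamma_vuu = 0.617392, Gamma_vuv = 0.352795, Gamma_vvv = 0.000000; k2 = (-0.134423, -0.506755, -0.080318, -0.059221)
  k3: at (u, v) = (0.733772, -0.062929), (du/dtau, dv/dtau) = (-0.134472, -0.506807); Gamma_uuu = 0.837386, Gamma_uuv = 0.478506, Gamma_uvv = 0.000000, Gamma_vuu = 0.617451, Gamma_vuv = 0.352829, Gamma_vvv = 0.000000; k3 = (-0.134472, -0.506807, -0.080364, -0.059257)
  k4: at (u, v) = (0.730409, -0.075600), (du/dtau, dv/dtau) = (-0.136482, -0.508290); Gamma_uuu = 0.841484, Gamma_uuv = 0.480848, Gamma_uvv = 0.000000, Gamma_vuu = 0.627695, Gamma_vuv = 0.358683, Gamma_vvv = 0.000000; k4 = (-0.136482, -0.508290, -0.082390, -0.061458)
  Y <- Y + (h/6)(k1 + 2k2 + 2k3 + k4): u = 0.7304, v = -0.0756, du/dtau = -0.1365, dv/dtau = -0.5083
step 4:
  k1: at (u, v) = (0.730410, -0.075600), (du/dtau, dv/dtau) = (-0.136482, -0.508290); Gamma_uuu = 0.841484, Gamma_uuv = 0.480848, Gamma_uvv = 0.000000, Gamma_vuu = 0.627693, Gamma_vuv = 0.358682, Gamma_vvv = 0.000000; k1 = (-0.136482, -0.508290, -0.082389, -0.061457)
  k2: at (u, v) = (0.726998, -0.088307), (du/dtau, dv/dtau) = (-0.138541, -0.509826); Gamma_uuu = 0.845551, Gamma_uuv = 0.483172, Gamma_uvv = 0.000000, Gamma_vuu = 0.638241, Gamma_vuv = 0.364709, Gamma_vvv = 0.000000; k2 = (-0.138541, -0.509826, -0.084484, -0.063770)
  k3: at (u, v) = (0.726947, -0.088345), (du/dtau, dv/dtau) = (-0.138594, -0.509884); Gamma_uuu = 0.845595, Gamma_uuv = 0.483197, Gamma_uvv = 0.000000, Gamma_vuu = 0.638307, Gamma_vuv = 0.364747, Gamma_vvv = 0.000000; k3 = (-0.138594, -0.509884, -0.084534, -0.063812)
  k4: at (u, v) = (0.723480, -0.101094), (du/dtau, dv/dtau) = (-0.140708, -0.511480); Gamma_uuu = 0.849626, Gamma_uuv = 0.485500, Gamma_uvv = 0.000000, Gamma_vuu = 0.649179, Gamma_vuv = 0.370960, Gamma_vvv = 0.000000; k4 = (-0.140708, -0.511480, -0.086704, -0.066249)
  Y <- Y + (h/6)(k1 + 2k2 + 2k3 + k4): u = 0.7235, v = -0.1011, du/dtau = -0.1407, dv/dtau = -0.5115

Answer: u = 0.7235, v = -0.1011, du/dtau = -0.1407, dv/dtau = -0.5115


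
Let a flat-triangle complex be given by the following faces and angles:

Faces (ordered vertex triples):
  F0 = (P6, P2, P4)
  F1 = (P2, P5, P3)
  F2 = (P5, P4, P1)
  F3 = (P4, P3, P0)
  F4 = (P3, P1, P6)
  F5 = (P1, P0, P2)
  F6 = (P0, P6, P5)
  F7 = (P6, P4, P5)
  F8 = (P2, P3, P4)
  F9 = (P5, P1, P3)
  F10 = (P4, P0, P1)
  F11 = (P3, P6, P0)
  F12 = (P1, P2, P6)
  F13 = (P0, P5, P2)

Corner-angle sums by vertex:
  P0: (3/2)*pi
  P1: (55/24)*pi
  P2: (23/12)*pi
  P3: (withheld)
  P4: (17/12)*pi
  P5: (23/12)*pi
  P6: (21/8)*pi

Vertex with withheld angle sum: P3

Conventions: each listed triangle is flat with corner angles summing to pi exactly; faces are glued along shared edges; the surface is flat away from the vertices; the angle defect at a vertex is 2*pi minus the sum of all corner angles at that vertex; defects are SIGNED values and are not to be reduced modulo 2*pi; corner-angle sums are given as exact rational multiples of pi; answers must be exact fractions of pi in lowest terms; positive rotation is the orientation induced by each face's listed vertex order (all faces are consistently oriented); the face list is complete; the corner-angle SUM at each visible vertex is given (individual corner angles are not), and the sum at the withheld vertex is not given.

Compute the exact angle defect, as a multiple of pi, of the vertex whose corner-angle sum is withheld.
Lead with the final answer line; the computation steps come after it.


Answer: defect(P3) = -pi/3

V = 7, E = 21, F = 14; chi = V - E + F = 0
Gauss-Bonnet: total defect = 2*pi*chi = 0; visible defects sum to pi/3


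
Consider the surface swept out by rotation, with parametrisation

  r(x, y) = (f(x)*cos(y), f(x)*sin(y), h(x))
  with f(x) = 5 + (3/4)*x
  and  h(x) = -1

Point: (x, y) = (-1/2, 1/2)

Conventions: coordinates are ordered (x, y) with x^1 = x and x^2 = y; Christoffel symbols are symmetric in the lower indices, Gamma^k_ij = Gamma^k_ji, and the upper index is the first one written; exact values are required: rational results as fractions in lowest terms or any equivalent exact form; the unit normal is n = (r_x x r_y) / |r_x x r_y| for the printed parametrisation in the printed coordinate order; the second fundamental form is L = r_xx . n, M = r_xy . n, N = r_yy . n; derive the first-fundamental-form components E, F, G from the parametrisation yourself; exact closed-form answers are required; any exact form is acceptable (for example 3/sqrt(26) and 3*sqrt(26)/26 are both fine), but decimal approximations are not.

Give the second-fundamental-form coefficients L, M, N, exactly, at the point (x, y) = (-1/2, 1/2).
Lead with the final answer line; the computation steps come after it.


Answer: L = 0, M = 0, N = 0

f = 37/8, f' = 3/4, f'' = 0, h' = 0, h'' = 0
E = 9/16, F = 0, G = 1369/64; answer radicand W^2 = 9/16
unnormalised second-form numerators: l = 0, m = 0, n = 0; L = l/sqrt(9/16), and similarly M = m/sqrt(W^2), N = n/sqrt(W^2)


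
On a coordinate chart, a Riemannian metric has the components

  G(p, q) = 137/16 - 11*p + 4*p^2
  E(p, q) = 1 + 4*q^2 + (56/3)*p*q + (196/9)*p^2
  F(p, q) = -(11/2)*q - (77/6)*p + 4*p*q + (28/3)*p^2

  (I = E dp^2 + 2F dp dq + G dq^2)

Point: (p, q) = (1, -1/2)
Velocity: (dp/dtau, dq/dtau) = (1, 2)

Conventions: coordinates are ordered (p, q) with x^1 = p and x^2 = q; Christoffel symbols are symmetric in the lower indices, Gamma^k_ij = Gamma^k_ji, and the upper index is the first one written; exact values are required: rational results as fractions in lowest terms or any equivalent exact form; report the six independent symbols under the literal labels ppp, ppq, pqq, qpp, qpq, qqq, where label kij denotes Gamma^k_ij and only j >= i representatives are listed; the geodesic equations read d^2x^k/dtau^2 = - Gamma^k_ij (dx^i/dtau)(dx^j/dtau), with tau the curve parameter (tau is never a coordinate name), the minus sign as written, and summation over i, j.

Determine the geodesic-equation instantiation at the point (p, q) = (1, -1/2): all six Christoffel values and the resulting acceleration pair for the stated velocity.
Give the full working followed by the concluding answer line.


E = 130/9, F = -11/4, G = 25/16 at the point
E_p = 308/9, E_q = 44/3, F_p = 23/6, F_q = -3/2, G_p = -3, G_q = 0
EG - F^2 = 2161/144;  g^inv = (144/2161) * [[25/16, 11/4], [11/4, 130/9]]
first-kind symbols [ij,l] = (1/2)(d_i g_jl + d_j g_il - d_l g_ij): [pp,p] = E_p/2 = 154/9, [pp,q] = F_p - E_q/2 = -7/2, [pq,p] = E_q/2 = 22/3, [pq,q] = G_p/2 = -3/2, [qq,p] = F_q - G_p/2 = 0, [qq,q] = G_q/2 = 0
Gamma^p_ij = (G*[ij,p] - F*[ij,q])/(EG - F^2), Gamma^q_ij = (E*[ij,q] - F*[ij,p])/(EG - F^2)
Gamma_ppp = 2464/2161, Gamma_ppq = 1056/2161, Gamma_pqq = 0, Gamma_qpp = -504/2161, Gamma_qpq = -216/2161, Gamma_qqq = 0
d^2p/dtau^2 = -(Gamma_ppp*(1)^2 + 2*Gamma_ppq*(1)*(2) + Gamma_pqq*(2)^2) = -6688/2161
d^2q/dtau^2 = -(Gamma_qpp*(1)^2 + 2*Gamma_qpq*(1)*(2) + Gamma_qqq*(2)^2) = 1368/2161

Answer: Gamma_ppp = 2464/2161, Gamma_ppq = 1056/2161, Gamma_pqq = 0, Gamma_qpp = -504/2161, Gamma_qpq = -216/2161, Gamma_qqq = 0; accelerations (d^2p/dtau^2, d^2q/dtau^2) = (-6688/2161, 1368/2161)


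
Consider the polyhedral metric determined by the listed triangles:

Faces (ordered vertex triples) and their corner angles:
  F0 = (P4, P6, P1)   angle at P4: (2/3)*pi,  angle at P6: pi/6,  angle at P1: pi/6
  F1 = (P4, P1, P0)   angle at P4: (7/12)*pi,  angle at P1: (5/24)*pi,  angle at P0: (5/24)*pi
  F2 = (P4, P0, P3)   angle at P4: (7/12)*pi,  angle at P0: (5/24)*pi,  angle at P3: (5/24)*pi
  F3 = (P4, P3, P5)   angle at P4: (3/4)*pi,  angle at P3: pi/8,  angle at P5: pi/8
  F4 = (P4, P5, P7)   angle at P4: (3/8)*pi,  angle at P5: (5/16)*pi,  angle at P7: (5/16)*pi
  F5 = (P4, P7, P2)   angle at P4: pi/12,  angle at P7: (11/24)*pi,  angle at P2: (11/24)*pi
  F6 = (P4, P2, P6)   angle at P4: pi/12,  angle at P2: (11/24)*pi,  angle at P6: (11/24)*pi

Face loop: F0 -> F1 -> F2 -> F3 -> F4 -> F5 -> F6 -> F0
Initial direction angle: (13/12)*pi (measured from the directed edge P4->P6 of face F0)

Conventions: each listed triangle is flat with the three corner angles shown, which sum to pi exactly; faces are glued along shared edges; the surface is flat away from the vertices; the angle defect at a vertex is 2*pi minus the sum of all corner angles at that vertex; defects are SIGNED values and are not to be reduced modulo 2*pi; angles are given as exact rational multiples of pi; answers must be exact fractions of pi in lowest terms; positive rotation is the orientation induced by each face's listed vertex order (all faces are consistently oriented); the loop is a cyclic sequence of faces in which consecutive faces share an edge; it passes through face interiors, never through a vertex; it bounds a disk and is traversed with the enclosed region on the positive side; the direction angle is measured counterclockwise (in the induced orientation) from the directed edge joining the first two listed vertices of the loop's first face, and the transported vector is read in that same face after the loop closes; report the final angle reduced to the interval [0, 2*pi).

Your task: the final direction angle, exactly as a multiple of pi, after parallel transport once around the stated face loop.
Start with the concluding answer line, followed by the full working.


Answer: final direction angle = (47/24)*pi

enclosed vertex P4: corner angles sum to (25/8)*pi, defect = 2*pi - (25/8)*pi = (-9/8)*pi
the rotation equals the total enclosed defect, so the final angle is initial + defects (mod 2*pi)
final angle = (13/12)*pi - (9/8)*pi = (47/24)*pi (mod 2*pi)


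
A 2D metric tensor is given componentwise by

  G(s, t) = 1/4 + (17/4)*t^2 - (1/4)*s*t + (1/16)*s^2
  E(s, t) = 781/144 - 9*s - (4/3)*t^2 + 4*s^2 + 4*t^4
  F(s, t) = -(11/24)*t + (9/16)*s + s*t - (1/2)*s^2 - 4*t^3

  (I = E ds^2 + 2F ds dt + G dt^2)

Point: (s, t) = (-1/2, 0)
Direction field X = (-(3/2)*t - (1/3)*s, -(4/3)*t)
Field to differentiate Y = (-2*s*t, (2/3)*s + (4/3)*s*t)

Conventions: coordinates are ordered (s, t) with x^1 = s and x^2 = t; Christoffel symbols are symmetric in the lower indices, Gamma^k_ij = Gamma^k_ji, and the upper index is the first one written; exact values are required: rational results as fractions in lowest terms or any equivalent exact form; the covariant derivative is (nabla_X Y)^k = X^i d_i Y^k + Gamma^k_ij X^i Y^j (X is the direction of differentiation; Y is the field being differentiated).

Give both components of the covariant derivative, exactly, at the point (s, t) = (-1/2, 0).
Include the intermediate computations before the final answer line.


E = 1573/144, F = -13/32, G = 17/64 at the point
E_s = -13, E_t = 0, F_s = 17/16, F_t = -23/24, G_s = -1/16, G_t = 1/8
EG - F^2 = 6305/2304;  g^inv = (2304/6305) * [[17/64, 13/32], [13/32, 1573/144]]
first-kind symbols [ij,l] = (1/2)(d_i g_jl + d_j g_il - d_l g_ij): [ss,s] = E_s/2 = -13/2, [ss,t] = F_s - E_t/2 = 17/16, [st,s] = E_t/2 = 0, [st,t] = G_s/2 = -1/32, [tt,s] = F_t - G_s/2 = -89/96, [tt,t] = G_t/2 = 1/16
Gamma^s_ij = (G*[ij,s] - F*[ij,t])/(EG - F^2), Gamma^t_ij = (E*[ij,t] - F*[ij,s])/(EG - F^2)
Gamma_sss = -459/970, Gamma_sst = -9/1940, Gamma_stt = -4071/50440, Gamma_tss = 1589/485, Gamma_tst = -121/970, Gamma_ttt = 217/1940
X = (1/6, 0), Y = (0, -1/3) at the point

Answer: (nabla_X Y)^s = 1/3880, (nabla_X Y)^t = 229/1940


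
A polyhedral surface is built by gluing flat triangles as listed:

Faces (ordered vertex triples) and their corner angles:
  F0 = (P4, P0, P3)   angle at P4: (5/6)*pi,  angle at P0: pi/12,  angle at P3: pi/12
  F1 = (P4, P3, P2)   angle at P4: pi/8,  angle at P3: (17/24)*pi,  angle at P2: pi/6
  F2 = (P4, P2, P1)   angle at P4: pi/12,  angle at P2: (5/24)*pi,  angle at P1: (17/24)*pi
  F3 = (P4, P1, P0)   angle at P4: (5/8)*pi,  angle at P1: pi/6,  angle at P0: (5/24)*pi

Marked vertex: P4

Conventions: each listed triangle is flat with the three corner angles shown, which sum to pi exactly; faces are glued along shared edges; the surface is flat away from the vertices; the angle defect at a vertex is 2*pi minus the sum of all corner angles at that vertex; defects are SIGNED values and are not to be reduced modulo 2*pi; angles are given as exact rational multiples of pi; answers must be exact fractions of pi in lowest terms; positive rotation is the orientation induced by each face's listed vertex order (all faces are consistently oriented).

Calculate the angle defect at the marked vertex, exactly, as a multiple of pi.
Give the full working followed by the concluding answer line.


Sum of corner angles at P4: (5/3)*pi
defect = 2*pi - (5/3)*pi

Answer: defect(P4) = pi/3


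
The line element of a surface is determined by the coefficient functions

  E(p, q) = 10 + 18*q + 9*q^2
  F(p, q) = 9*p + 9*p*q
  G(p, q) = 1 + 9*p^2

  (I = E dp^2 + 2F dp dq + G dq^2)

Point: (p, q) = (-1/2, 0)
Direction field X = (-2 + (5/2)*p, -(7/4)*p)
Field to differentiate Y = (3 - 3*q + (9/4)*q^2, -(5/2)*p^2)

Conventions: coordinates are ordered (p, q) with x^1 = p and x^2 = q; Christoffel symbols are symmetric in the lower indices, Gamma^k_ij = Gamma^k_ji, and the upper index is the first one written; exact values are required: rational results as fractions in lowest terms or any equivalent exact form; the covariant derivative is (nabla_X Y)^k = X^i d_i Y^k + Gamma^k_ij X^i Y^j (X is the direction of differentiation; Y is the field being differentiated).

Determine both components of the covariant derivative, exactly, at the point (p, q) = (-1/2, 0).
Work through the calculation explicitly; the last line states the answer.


E = 10, F = -9/2, G = 13/4 at the point
E_p = 0, E_q = 18, F_p = 9, F_q = -9/2, G_p = -9, G_q = 0
EG - F^2 = 49/4;  g^inv = (4/49) * [[13/4, 9/2], [9/2, 10]]
first-kind symbols [ij,l] = (1/2)(d_i g_jl + d_j g_il - d_l g_ij): [pp,p] = E_p/2 = 0, [pp,q] = F_p - E_q/2 = 0, [pq,p] = E_q/2 = 9, [pq,q] = G_p/2 = -9/2, [qq,p] = F_q - G_p/2 = 0, [qq,q] = G_q/2 = 0
Gamma^p_ij = (G*[ij,p] - F*[ij,q])/(EG - F^2), Gamma^q_ij = (E*[ij,q] - F*[ij,p])/(EG - F^2)
Gamma_ppp = 0, Gamma_ppq = 36/49, Gamma_pqq = 0, Gamma_qpp = 0, Gamma_qpq = -18/49, Gamma_qqq = 0
X = (-13/4, 7/8), Y = (3, -5/8) at the point

Answer: (nabla_X Y)^p = 39/49, (nabla_X Y)^q = -7711/784


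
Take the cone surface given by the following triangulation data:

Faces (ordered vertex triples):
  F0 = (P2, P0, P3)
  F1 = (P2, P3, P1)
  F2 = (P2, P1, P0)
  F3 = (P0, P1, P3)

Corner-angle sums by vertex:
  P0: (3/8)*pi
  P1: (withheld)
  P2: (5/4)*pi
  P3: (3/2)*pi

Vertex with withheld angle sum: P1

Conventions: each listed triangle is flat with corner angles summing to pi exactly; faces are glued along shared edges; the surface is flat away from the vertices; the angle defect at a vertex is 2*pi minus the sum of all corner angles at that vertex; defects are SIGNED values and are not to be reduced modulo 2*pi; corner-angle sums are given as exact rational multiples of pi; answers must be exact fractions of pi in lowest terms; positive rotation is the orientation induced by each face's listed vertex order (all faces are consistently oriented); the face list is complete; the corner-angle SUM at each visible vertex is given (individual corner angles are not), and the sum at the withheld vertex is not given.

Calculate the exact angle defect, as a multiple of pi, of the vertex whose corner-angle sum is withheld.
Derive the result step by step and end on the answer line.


V = 4, E = 6, F = 4; chi = V - E + F = 2
Gauss-Bonnet: total defect = 2*pi*chi = 4*pi; visible defects sum to (23/8)*pi

Answer: defect(P1) = (9/8)*pi


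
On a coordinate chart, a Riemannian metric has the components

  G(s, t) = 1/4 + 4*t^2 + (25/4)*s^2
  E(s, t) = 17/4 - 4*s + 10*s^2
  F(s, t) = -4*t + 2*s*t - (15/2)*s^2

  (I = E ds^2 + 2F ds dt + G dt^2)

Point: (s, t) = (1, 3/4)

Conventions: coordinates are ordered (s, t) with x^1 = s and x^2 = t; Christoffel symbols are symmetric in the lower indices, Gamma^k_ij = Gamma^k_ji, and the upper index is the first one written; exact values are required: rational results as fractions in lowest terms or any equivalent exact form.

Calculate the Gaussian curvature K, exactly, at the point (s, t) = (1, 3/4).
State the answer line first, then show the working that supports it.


Answer: K = 35256/19321

E = 41/4, F = -9, G = 35/4, EG - F^2 = 139/16 at the point
E_s = 16, E_t = 0, F_s = -27/2, F_t = -2, G_s = 25/2, G_t = 6
E_tt = 0, F_st = 2, G_ss = 25/2
Using the Brioschi determinant formula for K from the metric derivatives:
M1 = [[-E_tt/2 + F_st - G_ss/2, E_s/2, F_s - E_t/2], [F_t - G_s/2, E, F], [G_t/2, F, G]] = [[-17/4, 8, -27/2], [-33/4, 41/4, -9], [3, -9, 35/4]]; det M1 = -16811/64
M2 = [[0, E_t/2, G_s/2], [E_t/2, E, F], [G_s/2, F, G]] = [[0, 0, 25/4], [0, 41/4, -9], [25/4, -9, 35/4]]; det M2 = -25625/64
det M1 - det M2 = 4407/32; K = 4407/32 / (139/16)^2 = 35256/19321


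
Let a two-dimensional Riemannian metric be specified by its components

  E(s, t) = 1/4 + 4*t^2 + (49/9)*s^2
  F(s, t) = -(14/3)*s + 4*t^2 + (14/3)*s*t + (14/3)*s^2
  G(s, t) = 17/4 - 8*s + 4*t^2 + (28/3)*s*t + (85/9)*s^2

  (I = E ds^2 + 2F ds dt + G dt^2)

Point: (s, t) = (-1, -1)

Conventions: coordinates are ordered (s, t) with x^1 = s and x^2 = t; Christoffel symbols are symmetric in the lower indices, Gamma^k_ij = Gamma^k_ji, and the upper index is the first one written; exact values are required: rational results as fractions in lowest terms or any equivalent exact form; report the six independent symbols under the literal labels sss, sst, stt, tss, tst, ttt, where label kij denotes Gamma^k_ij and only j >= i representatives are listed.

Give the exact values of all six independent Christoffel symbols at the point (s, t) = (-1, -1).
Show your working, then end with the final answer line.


E = 349/36, F = 18, G = 1261/36 at the point
E_s = -98/9, E_t = -8, F_s = -56/3, F_t = -38/3, G_s = -326/9, G_t = -52/3
EG - F^2 = 20185/1296;  g^inv = (1296/20185) * [[1261/36, -18], [-18, 349/36]]
first-kind symbols [ij,l] = (1/2)(d_i g_jl + d_j g_il - d_l g_ij): [ss,s] = E_s/2 = -49/9, [ss,t] = F_s - E_t/2 = -44/3, [st,s] = E_t/2 = -4, [st,t] = G_s/2 = -163/9, [tt,s] = F_t - G_s/2 = 49/9, [tt,t] = G_t/2 = -26/3
Gamma^s_ij = (G*[ij,s] - F*[ij,t])/(EG - F^2), Gamma^t_ij = (E*[ij,t] - F*[ij,s])/(EG - F^2)

Answer: Gamma_sss = 94988/20185, Gamma_sst = 240912/20185, Gamma_stt = 449332/20185, Gamma_tss = -57264/20185, Gamma_tst = -134236/20185, Gamma_ttt = -235896/20185
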